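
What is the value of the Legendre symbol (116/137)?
(116/137) = 116^{68} mod 137 = -1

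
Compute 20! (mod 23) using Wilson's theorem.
(22)! = (20)! × (21) × (22) ≡ -1 (mod 23). So (20)! ≡ -1 × [(22)(21)]^(-1) ≡ 11 (mod 23)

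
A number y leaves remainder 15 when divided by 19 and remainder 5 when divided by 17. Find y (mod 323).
M = 19 × 17 = 323. M₁ = 17, y₁ ≡ 9 (mod 19). M₂ = 19, y₂ ≡ 9 (mod 17). y = 15×17×9 + 5×19×9 ≡ 243 (mod 323)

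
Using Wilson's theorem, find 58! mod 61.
(60)! = (58)! × (59) × (60) ≡ -1 (mod 61). So (58)! ≡ -1 × [(60)(59)]^(-1) ≡ 30 (mod 61)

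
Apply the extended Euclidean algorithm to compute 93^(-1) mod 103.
Extended GCD: 93(-31) + 103(28) = 1. So 93^(-1) ≡ -31 ≡ 72 mod 103. Verify: 93 × 72 = 6696 ≡ 1 mod 103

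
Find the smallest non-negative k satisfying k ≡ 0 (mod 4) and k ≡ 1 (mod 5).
M = 4 × 5 = 20. M₁ = 5, y₁ ≡ 1 (mod 4). M₂ = 4, y₂ ≡ 4 (mod 5). k = 0×5×1 + 1×4×4 ≡ 16 (mod 20)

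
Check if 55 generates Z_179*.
ord_179(55) divides 178. For each prime q|178: 55^{89}≡178, 55^{2}≡161, none ≡ 1. So 55 has order 178 and is a primitive root mod 179.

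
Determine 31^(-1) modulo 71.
Since 71 is prime, by Fermat 31^(-1) ≡ 31^{69} ≡ 55 mod 71. Verify: 31 × 55 = 1705 ≡ 1 mod 71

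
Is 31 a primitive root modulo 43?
31^{21} ≡ 1 (mod 43) and 21 < 42, so ord_43(31) = 21 ≠ 42 and 31 is not a primitive root.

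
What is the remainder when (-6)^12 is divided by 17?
By repeated squaring (mod 17): (-6)^{1}≡11, (-6)^{2}≡2, (-6)^{4}≡4, (-6)^{8}≡16. Then (-6)^{12} = (-6)^{8+4} ≡ 16 × 4 ≡ 13 (mod 17)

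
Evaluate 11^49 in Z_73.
By repeated squaring (mod 73): 11^{1}≡11, 11^{2}≡48, 11^{4}≡41, 11^{8}≡2, 11^{16}≡4, 11^{32}≡16. Then 11^{49} = 11^{32+16+1} ≡ 16 × 4 × 11 ≡ 47 (mod 73)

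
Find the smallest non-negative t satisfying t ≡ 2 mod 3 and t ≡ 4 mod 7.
M = 3 × 7 = 21. M₁ = 7, y₁ ≡ 1 mod 3. M₂ = 3, y₂ ≡ 5 mod 7. t = 2×7×1 + 4×3×5 ≡ 11 mod 21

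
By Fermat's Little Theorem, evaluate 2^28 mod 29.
By Fermat's Little Theorem, 2^{28} ≡ 1 (mod 29) since 29 is prime and gcd(2, 29) = 1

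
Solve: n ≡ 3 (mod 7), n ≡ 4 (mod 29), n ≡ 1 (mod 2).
M = 7 × 29 × 2 = 406. M₁ = 58, y₁ ≡ 4 (mod 7). M₂ = 14, y₂ ≡ 27 (mod 29). M₃ = 203, y₃ ≡ 1 (mod 2). n = 3×58×4 + 4×14×27 + 1×203×1 ≡ 381 (mod 406)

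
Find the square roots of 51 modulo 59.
The square roots of 51 mod 59 are 46 and 13. Verify: 46² = 2116 ≡ 51 mod 59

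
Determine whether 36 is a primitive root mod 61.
36^{30} ≡ 1 mod 61 and 30 < 60, so ord_61(36) = 30 ≠ 60 and 36 is not a primitive root.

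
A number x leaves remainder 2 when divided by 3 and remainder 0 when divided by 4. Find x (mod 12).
M = 3 × 4 = 12. M₁ = 4, y₁ ≡ 1 (mod 3). M₂ = 3, y₂ ≡ 3 (mod 4). x = 2×4×1 + 0×3×3 ≡ 8 (mod 12)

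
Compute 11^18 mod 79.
By repeated squaring (mod 79): 11^{1}≡11, 11^{2}≡42, 11^{4}≡26, 11^{8}≡44, 11^{16}≡40. Then 11^{18} = 11^{16+2} ≡ 40 × 42 ≡ 21 (mod 79)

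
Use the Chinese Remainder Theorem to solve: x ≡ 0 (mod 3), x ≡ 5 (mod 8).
M = 3 × 8 = 24. M₁ = 8, y₁ ≡ 2 (mod 3). M₂ = 3, y₂ ≡ 3 (mod 8). x = 0×8×2 + 5×3×3 ≡ 21 (mod 24)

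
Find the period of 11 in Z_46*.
Powers of 11 mod 46: 11^1≡11, 11^2≡29, 11^3≡43, 11^4≡13, 11^5≡5, 11^6≡9, 11^7≡7, 11^8≡31, 11^9≡19, 11^10≡25, 11^11≡45, 11^12≡35, 11^13≡17, 11^14≡3, 11^15≡33, 11^16≡41, 11^17≡37, 11^18≡39, 11^19≡15, 11^20≡27, 11^21≡21, 11^22≡1. ord_46(11) = 22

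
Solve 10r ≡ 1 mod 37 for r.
Since 37 is prime, by Fermat 10^(-1) ≡ 10^{35} ≡ 26 mod 37. Verify: 10 × 26 = 260 ≡ 1 mod 37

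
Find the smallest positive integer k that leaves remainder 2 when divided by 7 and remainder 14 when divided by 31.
M = 7 × 31 = 217. M₁ = 31, y₁ ≡ 5 mod 7. M₂ = 7, y₂ ≡ 9 mod 31. k = 2×31×5 + 14×7×9 ≡ 107 mod 217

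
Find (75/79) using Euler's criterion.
(75/79) = 75^{39} mod 79 = -1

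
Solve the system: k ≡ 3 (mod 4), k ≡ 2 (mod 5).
M = 4 × 5 = 20. M₁ = 5, y₁ ≡ 1 (mod 4). M₂ = 4, y₂ ≡ 4 (mod 5). k = 3×5×1 + 2×4×4 ≡ 7 (mod 20)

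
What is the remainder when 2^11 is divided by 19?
By repeated squaring mod 19: 2^{1}≡2, 2^{2}≡4, 2^{4}≡16, 2^{8}≡9. Then 2^{11} = 2^{8+2+1} ≡ 9 × 4 × 2 ≡ 15 mod 19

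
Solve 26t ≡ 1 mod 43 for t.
Since 43 is prime, by Fermat 26^(-1) ≡ 26^{41} ≡ 5 mod 43. Verify: 26 × 5 = 130 ≡ 1 mod 43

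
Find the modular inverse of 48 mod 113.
Since 113 is prime, by Fermat 48^(-1) ≡ 48^{111} ≡ 73 (mod 113). Verify: 48 × 73 = 3504 ≡ 1 (mod 113)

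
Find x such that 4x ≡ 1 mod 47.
Since 47 is prime, by Fermat 4^(-1) ≡ 4^{45} ≡ 12 mod 47. Verify: 4 × 12 = 48 ≡ 1 mod 47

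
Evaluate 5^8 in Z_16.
By repeated squaring (mod 16): 5^{1}≡5, 5^{2}≡9, 5^{4}≡1, 5^{8}≡1. So 5^{8} ≡ 1 (mod 16)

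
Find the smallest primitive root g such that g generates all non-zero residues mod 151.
g = 6. For each prime q|150: 6^{75}≡150, 6^{50}≡32, 6^{30}≡59, none ≡ 1, so ord_151(6) = 150 and 6 is a primitive root.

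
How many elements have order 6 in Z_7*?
Number of primitive roots mod 7 = φ(p-1) = φ(6) = 2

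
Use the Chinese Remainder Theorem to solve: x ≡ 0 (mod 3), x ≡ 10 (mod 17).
M = 3 × 17 = 51. M₁ = 17, y₁ ≡ 2 (mod 3). M₂ = 3, y₂ ≡ 6 (mod 17). x = 0×17×2 + 10×3×6 ≡ 27 (mod 51)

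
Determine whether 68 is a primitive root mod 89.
68^{44} ≡ 1 mod 89 and 44 < 88, so ord_89(68) = 44 ≠ 88 and 68 is not a primitive root.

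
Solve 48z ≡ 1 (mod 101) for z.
Since 101 is prime, by Fermat 48^(-1) ≡ 48^{99} ≡ 40 (mod 101). Verify: 48 × 40 = 1920 ≡ 1 (mod 101)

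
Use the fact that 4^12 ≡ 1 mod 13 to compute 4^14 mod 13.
By Fermat: 4^{12} ≡ 1 mod 13. So 4^{14} = 4^{12} · 4^{2} ≡ 4^{2} ≡ 3 mod 13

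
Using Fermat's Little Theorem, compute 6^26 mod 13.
By Fermat: 6^{12} ≡ 1 mod 13. 26 = 2×12 + 2. So 6^{26} ≡ 6^{2} ≡ 10 mod 13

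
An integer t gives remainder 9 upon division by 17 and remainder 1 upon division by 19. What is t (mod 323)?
M = 17 × 19 = 323. M₁ = 19, y₁ ≡ 9 (mod 17). M₂ = 17, y₂ ≡ 9 (mod 19). t = 9×19×9 + 1×17×9 ≡ 77 (mod 323)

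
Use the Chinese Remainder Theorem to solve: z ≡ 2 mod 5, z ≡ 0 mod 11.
M = 5 × 11 = 55. M₁ = 11, y₁ ≡ 1 mod 5. M₂ = 5, y₂ ≡ 9 mod 11. z = 2×11×1 + 0×5×9 ≡ 22 mod 55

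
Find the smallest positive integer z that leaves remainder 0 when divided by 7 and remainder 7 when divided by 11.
M = 7 × 11 = 77. M₁ = 11, y₁ ≡ 2 mod 7. M₂ = 7, y₂ ≡ 8 mod 11. z = 0×11×2 + 7×7×8 ≡ 7 mod 77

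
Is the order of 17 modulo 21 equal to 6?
Powers of 17 mod 21: 17^1≡17, 17^2≡16, 17^3≡20, 17^4≡4, 17^5≡5, 17^6≡1. First k with 17^k≡1 is k=6. Yes, ord_21(17) = 6.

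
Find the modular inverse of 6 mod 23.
Since 23 is prime, by Fermat 6^(-1) ≡ 6^{21} ≡ 4 (mod 23). Verify: 6 × 4 = 24 ≡ 1 (mod 23)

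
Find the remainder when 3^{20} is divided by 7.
By Fermat: 3^{6} ≡ 1 mod 7. 20 = 3×6 + 2. So 3^{20} ≡ 3^{2} ≡ 2 mod 7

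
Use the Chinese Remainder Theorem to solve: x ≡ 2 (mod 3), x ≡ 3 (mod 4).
M = 3 × 4 = 12. M₁ = 4, y₁ ≡ 1 (mod 3). M₂ = 3, y₂ ≡ 3 (mod 4). x = 2×4×1 + 3×3×3 ≡ 11 (mod 12)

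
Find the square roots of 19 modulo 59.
The square roots of 19 mod 59 are 45 and 14. Verify: 45² = 2025 ≡ 19 mod 59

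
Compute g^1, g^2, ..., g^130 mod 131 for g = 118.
118^1, 118^2, ..., 118^{130} mod 131: [118, 38, 30, 3, 92, 114, 90, 9, 14, 80, 8, 27, 42, 109, 24, 81, 126, 65, 72, 112, 116, 64, 85, 74, 86, 61, 124, 91, 127, 52, 110, 11, 119, 25, 68, 33, 95, 75, 73, 99, 23, 94, 88, 35, 69, 20, 2, 105, 76, 60, 6, 53, 97, 49, 18, 28, 29, 16, 54, 84, 87, 48, 31, 121, 130, 13, 93, 101, 128, 39, 17, 41, 122, 117, 51, 123, 104, 89, 22, 107, 50, 5, 66, 59, 19, 15, 67, 46, 57, 45, 70, 7, 40, 4, 79, 21, 120, 12, 106, 63, 98, 36, 56, 58, 32, 108, 37, 43, 96, 62, 111, 129, 26, 55, 71, 125, 78, 34, 82, 113, 103, 102, 115, 77, 47, 44, 83, 100, 10, 1]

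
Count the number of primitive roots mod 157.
Number of primitive roots mod 157 = φ(p-1) = φ(156) = 48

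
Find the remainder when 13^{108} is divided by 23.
By Fermat: 13^{22} ≡ 1 (mod 23). 108 = 4×22 + 20. So 13^{108} ≡ 13^{20} ≡ 3 (mod 23)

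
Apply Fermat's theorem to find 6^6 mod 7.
By Fermat's Little Theorem, 6^{6} ≡ 1 mod 7 since 7 is prime and gcd(6, 7) = 1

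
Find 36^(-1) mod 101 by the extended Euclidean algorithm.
Extended GCD: 36(-14) + 101(5) = 1. So 36^(-1) ≡ -14 ≡ 87 mod 101. Verify: 36 × 87 = 3132 ≡ 1 mod 101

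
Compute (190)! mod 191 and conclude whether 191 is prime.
(190)! mod 191 = 190. Since 190 ≡ -1 (mod 191), 191 is prime.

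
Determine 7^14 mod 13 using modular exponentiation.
Using Fermat: 7^{12} ≡ 1 mod 13. 14 ≡ 2 mod 12. So 7^{14} ≡ 7^{2} ≡ 10 mod 13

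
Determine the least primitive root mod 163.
g = 2. Powers: [2, 4, 8, 16, 32, 64, 128, ...] generates all 162 non-zero residues.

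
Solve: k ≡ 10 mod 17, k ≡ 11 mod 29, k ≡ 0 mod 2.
M = 17 × 29 × 2 = 986. M₁ = 58, y₁ ≡ 5 mod 17. M₂ = 34, y₂ ≡ 6 mod 29. M₃ = 493, y₃ ≡ 1 mod 2. k = 10×58×5 + 11×34×6 + 0×493×1 ≡ 214 mod 986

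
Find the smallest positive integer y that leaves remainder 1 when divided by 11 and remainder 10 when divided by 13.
M = 11 × 13 = 143. M₁ = 13, y₁ ≡ 6 mod 11. M₂ = 11, y₂ ≡ 6 mod 13. y = 1×13×6 + 10×11×6 ≡ 23 mod 143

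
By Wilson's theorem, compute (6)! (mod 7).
By Wilson's theorem, (6)! ≡ -1 ≡ 6 (mod 7)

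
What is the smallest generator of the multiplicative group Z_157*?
g = 5. For each prime q|156: 5^{78}≡156, 5^{52}≡12, 5^{12}≡130, none ≡ 1, so ord_157(5) = 156 and 5 is a primitive root.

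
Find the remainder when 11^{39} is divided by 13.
By Fermat: 11^{12} ≡ 1 (mod 13). 39 = 3×12 + 3. So 11^{39} ≡ 11^{3} ≡ 5 (mod 13)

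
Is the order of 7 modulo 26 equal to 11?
Powers of 7 mod 26: 7^1≡7, 7^2≡23, 7^3≡5, 7^4≡9, 7^5≡11, 7^6≡25, 7^7≡19, 7^8≡3, 7^9≡21, 7^10≡17, 7^11≡15, 7^12≡1. 7^11≡15≢1, so ord ≠ 11. No, the actual order is 12.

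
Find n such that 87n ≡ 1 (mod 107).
Since 107 is prime, by Fermat 87^(-1) ≡ 87^{105} ≡ 16 (mod 107). Verify: 87 × 16 = 1392 ≡ 1 (mod 107)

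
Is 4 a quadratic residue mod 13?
By Euler's criterion: 4^{6} ≡ 1 mod 13. Since this equals 1, 4 is a QR.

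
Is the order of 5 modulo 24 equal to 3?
Powers of 5 mod 24: 5^1≡5, 5^2≡1. Already 5^2≡1, so the order is 2 < 3. No, the actual order is 2.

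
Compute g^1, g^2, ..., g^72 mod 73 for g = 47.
47^1, 47^2, ..., 47^{72} mod 73: [47, 19, 17, 69, 31, 70, 5, 16, 22, 12, 53, 9, 58, 25, 7, 37, 60, 46, 45, 71, 52, 35, 39, 8, 11, 6, 63, 41, 29, 49, 40, 55, 30, 23, 59, 72, 26, 54, 56, 4, 42, 3, 68, 57, 51, 61, 20, 64, 15, 48, 66, 36, 13, 27, 28, 2, 21, 38, 34, 65, 62, 67, 10, 32, 44, 24, 33, 18, 43, 50, 14, 1]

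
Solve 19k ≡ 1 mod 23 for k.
Since 23 is prime, by Fermat 19^(-1) ≡ 19^{21} ≡ 17 mod 23. Verify: 19 × 17 = 323 ≡ 1 mod 23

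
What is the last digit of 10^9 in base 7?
Using Fermat: 10^{6} ≡ 1 mod 7. 9 ≡ 3 mod 6. So 10^{9} ≡ 10^{3} ≡ 6 mod 7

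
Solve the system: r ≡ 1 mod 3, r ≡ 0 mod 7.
M = 3 × 7 = 21. M₁ = 7, y₁ ≡ 1 mod 3. M₂ = 3, y₂ ≡ 5 mod 7. r = 1×7×1 + 0×3×5 ≡ 7 mod 21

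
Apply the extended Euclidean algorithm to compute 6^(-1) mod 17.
Extended GCD: 6(3) + 17(-1) = 1. So 6^(-1) ≡ 3 (mod 17). Verify: 6 × 3 = 18 ≡ 1 (mod 17)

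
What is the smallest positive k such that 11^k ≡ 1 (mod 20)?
Powers of 11 mod 20: 11^1≡11, 11^2≡1. Order = 2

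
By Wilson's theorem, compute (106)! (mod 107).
By Wilson's theorem, (106)! ≡ -1 ≡ 106 (mod 107)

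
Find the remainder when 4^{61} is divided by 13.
By Fermat: 4^{12} ≡ 1 mod 13. 61 = 5×12 + 1. So 4^{61} ≡ 4^{1} ≡ 4 mod 13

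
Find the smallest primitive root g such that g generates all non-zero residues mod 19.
g = 2. Powers: [2, 4, 8, 16, 13, 7, 14, 9, 18, 17, ...] generates all 18 non-zero residues.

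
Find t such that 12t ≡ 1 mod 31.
Since 31 is prime, by Fermat 12^(-1) ≡ 12^{29} ≡ 13 mod 31. Verify: 12 × 13 = 156 ≡ 1 mod 31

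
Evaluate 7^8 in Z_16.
By repeated squaring (mod 16): 7^{1}≡7, 7^{2}≡1, 7^{4}≡1, 7^{8}≡1. So 7^{8} ≡ 1 (mod 16)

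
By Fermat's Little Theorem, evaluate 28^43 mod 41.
By Fermat: 28^{40} ≡ 1 (mod 41). So 28^{43} = 28^{40} · 28^{3} ≡ 28^{3} ≡ 17 (mod 41)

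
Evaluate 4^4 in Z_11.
4^{4} = 256 ≡ 3 (mod 11)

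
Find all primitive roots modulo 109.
There are φ(108) = 36 primitive roots mod 109: {6, 10, 11, 13, 14, 18, 24, 30, 37, 39, 40, 42, 44, 47, 50, 51, 52, 53, 56, 57, 58, 59, 62, 65, 67, 69, 70, 72, 79, 85, 91, 95, 96, 98, 99, 103}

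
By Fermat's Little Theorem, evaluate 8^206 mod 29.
By Fermat: 8^{28} ≡ 1 (mod 29). 206 ≡ 10 (mod 28). So 8^{206} ≡ 8^{10} ≡ 4 (mod 29)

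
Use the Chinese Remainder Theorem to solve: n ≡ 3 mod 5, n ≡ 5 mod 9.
M = 5 × 9 = 45. M₁ = 9, y₁ ≡ 4 mod 5. M₂ = 5, y₂ ≡ 2 mod 9. n = 3×9×4 + 5×5×2 ≡ 23 mod 45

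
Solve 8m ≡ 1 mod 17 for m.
Since 17 is prime, by Fermat 8^(-1) ≡ 8^{15} ≡ 15 mod 17. Verify: 8 × 15 = 120 ≡ 1 mod 17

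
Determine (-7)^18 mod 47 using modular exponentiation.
By repeated squaring (mod 47): (-7)^{1}≡40, (-7)^{2}≡2, (-7)^{4}≡4, (-7)^{8}≡16, (-7)^{16}≡21. Then (-7)^{18} = (-7)^{16+2} ≡ 21 × 2 ≡ 42 (mod 47)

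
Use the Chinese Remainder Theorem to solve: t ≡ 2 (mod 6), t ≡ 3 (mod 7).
M = 6 × 7 = 42. M₁ = 7, y₁ ≡ 1 (mod 6). M₂ = 6, y₂ ≡ 6 (mod 7). t = 2×7×1 + 3×6×6 ≡ 38 (mod 42)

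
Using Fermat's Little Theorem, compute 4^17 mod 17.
By Fermat: 4^{16} ≡ 1 (mod 17). So 4^{17} = 4^{16} · 4^{1} ≡ 4^{1} ≡ 4 (mod 17)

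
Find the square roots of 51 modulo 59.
The square roots of 51 mod 59 are 46 and 13. Verify: 46² = 2116 ≡ 51 (mod 59)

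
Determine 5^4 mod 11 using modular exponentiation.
5^{4} = 625 ≡ 9 mod 11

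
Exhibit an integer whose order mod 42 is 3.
25 has order 3 mod 42 since 25^{3} ≡ 1 (mod 42) and no smaller power works.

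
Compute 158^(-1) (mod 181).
Since 181 is prime, by Fermat 158^(-1) ≡ 158^{179} ≡ 118 (mod 181). Verify: 158 × 118 = 18644 ≡ 1 (mod 181)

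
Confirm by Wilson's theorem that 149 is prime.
(148)! mod 149 = 148. Since this equals -1 (mod 149), Wilson confirms 149 is prime.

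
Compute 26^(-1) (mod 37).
Since 37 is prime, by Fermat 26^(-1) ≡ 26^{35} ≡ 10 (mod 37). Verify: 26 × 10 = 260 ≡ 1 (mod 37)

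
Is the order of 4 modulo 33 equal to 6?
Powers of 4 mod 33: 4^1≡4, 4^2≡16, 4^3≡31, 4^4≡25, 4^5≡1. Already 4^5≡1, so the order is 5 < 6. No, the actual order is 5.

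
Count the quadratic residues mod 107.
Exactly half the non-zero residues mod a prime are QRs: (107-1)/2 = 53.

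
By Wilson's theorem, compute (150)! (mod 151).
By Wilson's theorem, (150)! ≡ -1 ≡ 150 (mod 151)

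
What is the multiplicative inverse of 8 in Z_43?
Since 43 is prime, by Fermat 8^(-1) ≡ 8^{41} ≡ 27 mod 43. Verify: 8 × 27 = 216 ≡ 1 mod 43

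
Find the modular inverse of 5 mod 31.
Since 31 is prime, by Fermat 5^(-1) ≡ 5^{29} ≡ 25 (mod 31). Verify: 5 × 25 = 125 ≡ 1 (mod 31)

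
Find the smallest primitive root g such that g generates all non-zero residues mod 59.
g = 2. For each prime q|58: 2^{29}≡58, 2^{2}≡4, none ≡ 1, so ord_59(2) = 58 and 2 is a primitive root.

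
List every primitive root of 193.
There are φ(192) = 64 primitive roots mod 193: {5, 10, 15, 17, 19, 22, 26, 30, 34, 37, 38, 40, 41, 44, 45, 47, 51, 52, 53, 57, 58, 61, 66, 70, 73, 77, 78, 79, 80, 82, 90, 91, 102, 103, 111, 113, 114, 115, 116, 120, 123, 127, 132, 135, 136, 140, 141, 142, 146, 148, 149, 152, 153, 155, 156, 159, 163, 167, 171, 174, 176, 178, 183, 188}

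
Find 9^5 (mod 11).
By repeated squaring (mod 11): 9^{1}≡9, 9^{2}≡4, 9^{4}≡5. Then 9^{5} = 9^{4+1} ≡ 5 × 9 ≡ 1 (mod 11)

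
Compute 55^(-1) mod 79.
Since 79 is prime, by Fermat 55^(-1) ≡ 55^{77} ≡ 23 mod 79. Verify: 55 × 23 = 1265 ≡ 1 mod 79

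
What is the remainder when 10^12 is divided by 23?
By repeated squaring (mod 23): 10^{1}≡10, 10^{2}≡8, 10^{4}≡18, 10^{8}≡2. Then 10^{12} = 10^{8+4} ≡ 2 × 18 ≡ 13 (mod 23)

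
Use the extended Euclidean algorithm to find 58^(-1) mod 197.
Extended GCD: 58(17) + 197(-5) = 1. So 58^(-1) ≡ 17 (mod 197). Verify: 58 × 17 = 986 ≡ 1 (mod 197)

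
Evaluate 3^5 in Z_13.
By repeated squaring mod 13: 3^{1}≡3, 3^{2}≡9, 3^{4}≡3. Then 3^{5} = 3^{4+1} ≡ 3 × 3 ≡ 9 mod 13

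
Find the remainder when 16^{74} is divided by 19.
By Fermat: 16^{18} ≡ 1 mod 19. 74 = 4×18 + 2. So 16^{74} ≡ 16^{2} ≡ 9 mod 19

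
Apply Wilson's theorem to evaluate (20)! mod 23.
(22)! = (20)! × (21) × (22) ≡ -1 mod 23. So (20)! ≡ -1 × [(22)(21)]^(-1) ≡ 11 mod 23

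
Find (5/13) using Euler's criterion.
(5/13) = 5^{6} mod 13 = -1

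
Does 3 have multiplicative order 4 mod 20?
Powers of 3 mod 20: 3^1≡3, 3^2≡9, 3^3≡7, 3^4≡1. First k with 3^k≡1 is k=4. Yes, ord_20(3) = 4.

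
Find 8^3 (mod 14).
8^{3} = 512 ≡ 8 (mod 14)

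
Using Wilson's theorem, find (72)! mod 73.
By Wilson's theorem, (72)! ≡ -1 ≡ 72 mod 73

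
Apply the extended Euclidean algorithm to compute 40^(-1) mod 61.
Extended GCD: 40(29) + 61(-19) = 1. So 40^(-1) ≡ 29 mod 61. Verify: 40 × 29 = 1160 ≡ 1 mod 61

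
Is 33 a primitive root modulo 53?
ord_53(33) divides 52. For each prime q|52: 33^{26}≡52, 33^{4}≡46, none ≡ 1. So 33 has order 52 and is a primitive root mod 53.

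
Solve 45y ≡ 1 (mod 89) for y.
Since 89 is prime, by Fermat 45^(-1) ≡ 45^{87} ≡ 2 (mod 89). Verify: 45 × 2 = 90 ≡ 1 (mod 89)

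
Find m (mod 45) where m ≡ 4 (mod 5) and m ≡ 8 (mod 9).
M = 5 × 9 = 45. M₁ = 9, y₁ ≡ 4 (mod 5). M₂ = 5, y₂ ≡ 2 (mod 9). m = 4×9×4 + 8×5×2 ≡ 44 (mod 45)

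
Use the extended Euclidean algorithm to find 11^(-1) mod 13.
Extended GCD: 11(6) + 13(-5) = 1. So 11^(-1) ≡ 6 (mod 13). Verify: 11 × 6 = 66 ≡ 1 (mod 13)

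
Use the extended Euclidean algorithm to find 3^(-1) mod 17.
Extended GCD: 3(6) + 17(-1) = 1. So 3^(-1) ≡ 6 mod 17. Verify: 3 × 6 = 18 ≡ 1 mod 17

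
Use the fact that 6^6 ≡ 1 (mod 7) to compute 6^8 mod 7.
By Fermat: 6^{6} ≡ 1 (mod 7). So 6^{8} = 6^{6} · 6^{2} ≡ 6^{2} ≡ 1 (mod 7)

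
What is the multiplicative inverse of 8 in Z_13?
Since 13 is prime, by Fermat 8^(-1) ≡ 8^{11} ≡ 5 mod 13. Verify: 8 × 5 = 40 ≡ 1 mod 13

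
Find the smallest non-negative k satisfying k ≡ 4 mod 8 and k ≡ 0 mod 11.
M = 8 × 11 = 88. M₁ = 11, y₁ ≡ 3 mod 8. M₂ = 8, y₂ ≡ 7 mod 11. k = 4×11×3 + 0×8×7 ≡ 44 mod 88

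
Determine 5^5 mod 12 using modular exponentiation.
By repeated squaring mod 12: 5^{1}≡5, 5^{2}≡1, 5^{4}≡1. Then 5^{5} = 5^{4+1} ≡ 1 × 5 ≡ 5 mod 12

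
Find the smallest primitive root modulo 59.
g = 2. Powers: [2, 4, 8, 16, 32, 5, 10, 20, 40, 21, ...] generates all 58 non-zero residues.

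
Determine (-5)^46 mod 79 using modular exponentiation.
By repeated squaring mod 79: (-5)^{1}≡74, (-5)^{2}≡25, (-5)^{4}≡72, (-5)^{8}≡49, (-5)^{16}≡31, (-5)^{32}≡13. Then (-5)^{46} = (-5)^{32+8+4+2} ≡ 13 × 49 × 72 × 25 ≡ 73 mod 79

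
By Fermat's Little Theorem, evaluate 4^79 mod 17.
By Fermat: 4^{16} ≡ 1 mod 17. 79 = 4×16 + 15. So 4^{79} ≡ 4^{15} ≡ 13 mod 17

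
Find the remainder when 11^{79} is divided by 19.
By Fermat: 11^{18} ≡ 1 mod 19. 79 = 4×18 + 7. So 11^{79} ≡ 11^{7} ≡ 11 mod 19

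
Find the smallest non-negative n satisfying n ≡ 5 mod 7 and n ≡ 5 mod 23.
M = 7 × 23 = 161. M₁ = 23, y₁ ≡ 4 mod 7. M₂ = 7, y₂ ≡ 10 mod 23. n = 5×23×4 + 5×7×10 ≡ 5 mod 161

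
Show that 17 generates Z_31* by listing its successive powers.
17^1, 17^2, ..., 17^{30} mod 31: [17, 10, 15, 7, 26, 8, 12, 18, 27, 25, 22, 2, 3, 20, 30, 14, 21, 16, 24, 5, 23, 19, 13, 4, 6, 9, 29, 28, 11, 1]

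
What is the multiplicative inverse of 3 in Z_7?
Since 7 is prime, by Fermat 3^(-1) ≡ 3^{5} ≡ 5 (mod 7). Verify: 3 × 5 = 15 ≡ 1 (mod 7)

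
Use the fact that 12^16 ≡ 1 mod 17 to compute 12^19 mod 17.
By Fermat: 12^{16} ≡ 1 mod 17. So 12^{19} = 12^{16} · 12^{3} ≡ 12^{3} ≡ 11 mod 17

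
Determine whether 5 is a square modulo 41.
By Euler's criterion: 5^{20} ≡ 1 mod 41. Since this equals 1, 5 is a QR.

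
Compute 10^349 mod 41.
Using Fermat: 10^{40} ≡ 1 (mod 41). 349 ≡ 29 (mod 40). So 10^{349} ≡ 10^{29} ≡ 37 (mod 41)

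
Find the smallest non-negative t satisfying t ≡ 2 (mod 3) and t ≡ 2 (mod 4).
M = 3 × 4 = 12. M₁ = 4, y₁ ≡ 1 (mod 3). M₂ = 3, y₂ ≡ 3 (mod 4). t = 2×4×1 + 2×3×3 ≡ 2 (mod 12)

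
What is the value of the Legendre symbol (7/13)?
(7/13) = 7^{6} mod 13 = -1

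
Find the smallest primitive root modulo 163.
g = 2. For each prime q|162: 2^{81}≡162, 2^{54}≡104, none ≡ 1, so ord_163(2) = 162 and 2 is a primitive root.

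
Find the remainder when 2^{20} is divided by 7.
By Fermat: 2^{6} ≡ 1 mod 7. 20 = 3×6 + 2. So 2^{20} ≡ 2^{2} ≡ 4 mod 7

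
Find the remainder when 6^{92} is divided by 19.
By Fermat: 6^{18} ≡ 1 mod 19. 92 = 5×18 + 2. So 6^{92} ≡ 6^{2} ≡ 17 mod 19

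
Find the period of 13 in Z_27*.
Powers of 13 mod 27: 13^1≡13, 13^2≡7, 13^3≡10, 13^4≡22, 13^5≡16, 13^6≡19, 13^7≡4, 13^8≡25, 13^9≡1. Order = 9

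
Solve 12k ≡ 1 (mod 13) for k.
Since 13 is prime, by Fermat 12^(-1) ≡ 12^{11} ≡ 12 (mod 13). Verify: 12 × 12 = 144 ≡ 1 (mod 13)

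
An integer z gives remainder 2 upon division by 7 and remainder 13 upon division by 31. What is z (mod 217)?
M = 7 × 31 = 217. M₁ = 31, y₁ ≡ 5 (mod 7). M₂ = 7, y₂ ≡ 9 (mod 31). z = 2×31×5 + 13×7×9 ≡ 44 (mod 217)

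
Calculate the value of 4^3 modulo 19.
4^{3} = 64 ≡ 7 (mod 19)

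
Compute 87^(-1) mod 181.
Since 181 is prime, by Fermat 87^(-1) ≡ 87^{179} ≡ 129 mod 181. Verify: 87 × 129 = 11223 ≡ 1 mod 181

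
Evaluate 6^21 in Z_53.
By repeated squaring (mod 53): 6^{1}≡6, 6^{2}≡36, 6^{4}≡24, 6^{8}≡46, 6^{16}≡49. Then 6^{21} = 6^{16+4+1} ≡ 49 × 24 × 6 ≡ 7 (mod 53)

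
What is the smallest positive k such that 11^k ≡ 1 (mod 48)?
Powers of 11 mod 48: 11^1≡11, 11^2≡25, 11^3≡35, 11^4≡1. ord_48(11) = 4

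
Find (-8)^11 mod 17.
By repeated squaring mod 17: (-8)^{1}≡9, (-8)^{2}≡13, (-8)^{4}≡16, (-8)^{8}≡1. Then (-8)^{11} = (-8)^{8+2+1} ≡ 1 × 13 × 9 ≡ 15 mod 17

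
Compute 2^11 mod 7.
Using Fermat: 2^{6} ≡ 1 (mod 7). 11 ≡ 5 (mod 6). So 2^{11} ≡ 2^{5} ≡ 4 (mod 7)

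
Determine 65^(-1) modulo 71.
Since 71 is prime, by Fermat 65^(-1) ≡ 65^{69} ≡ 59 mod 71. Verify: 65 × 59 = 3835 ≡ 1 mod 71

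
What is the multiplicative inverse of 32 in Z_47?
Since 47 is prime, by Fermat 32^(-1) ≡ 32^{45} ≡ 25 mod 47. Verify: 32 × 25 = 800 ≡ 1 mod 47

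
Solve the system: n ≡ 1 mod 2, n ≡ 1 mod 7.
M = 2 × 7 = 14. M₁ = 7, y₁ ≡ 1 mod 2. M₂ = 2, y₂ ≡ 4 mod 7. n = 1×7×1 + 1×2×4 ≡ 1 mod 14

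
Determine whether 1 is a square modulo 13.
By Euler's criterion: 1^{6} ≡ 1 (mod 13). Since this equals 1, 1 is a QR.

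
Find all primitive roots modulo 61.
There are φ(60) = 16 primitive roots mod 61: {2, 6, 7, 10, 17, 18, 26, 30, 31, 35, 43, 44, 51, 54, 55, 59}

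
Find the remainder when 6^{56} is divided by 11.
By Fermat: 6^{10} ≡ 1 mod 11. 56 = 5×10 + 6. So 6^{56} ≡ 6^{6} ≡ 5 mod 11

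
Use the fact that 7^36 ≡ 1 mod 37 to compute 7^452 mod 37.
By Fermat: 7^{36} ≡ 1 mod 37. 452 ≡ 20 mod 36. So 7^{452} ≡ 7^{20} ≡ 12 mod 37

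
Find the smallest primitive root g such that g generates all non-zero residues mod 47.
g = 5. Powers: [5, 25, 31, 14, 23, 21, 11, ...] generates all 46 non-zero residues.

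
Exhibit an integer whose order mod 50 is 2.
49 has order 2 mod 50 since 49^{2} ≡ 1 (mod 50) and no smaller power works.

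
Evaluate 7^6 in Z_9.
By repeated squaring mod 9: 7^{1}≡7, 7^{2}≡4, 7^{4}≡7. Then 7^{6} = 7^{4+2} ≡ 7 × 4 ≡ 1 mod 9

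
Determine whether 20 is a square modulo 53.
By Euler's criterion: 20^{26} ≡ 52 mod 53. Since this equals -1 (≡ 52), 20 is not a QR.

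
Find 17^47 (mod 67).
By repeated squaring (mod 67): 17^{1}≡17, 17^{2}≡21, 17^{4}≡39, 17^{8}≡47, 17^{16}≡65, 17^{32}≡4. Then 17^{47} = 17^{32+8+4+2+1} ≡ 4 × 47 × 39 × 21 × 17 ≡ 35 (mod 67)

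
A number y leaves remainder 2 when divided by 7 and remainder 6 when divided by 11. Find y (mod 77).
M = 7 × 11 = 77. M₁ = 11, y₁ ≡ 2 (mod 7). M₂ = 7, y₂ ≡ 8 (mod 11). y = 2×11×2 + 6×7×8 ≡ 72 (mod 77)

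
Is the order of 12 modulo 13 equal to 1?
Powers of 12 mod 13: 12^1≡12, 12^2≡1. 12^1≡12≢1, so ord ≠ 1. No, the actual order is 2.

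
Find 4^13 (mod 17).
By repeated squaring (mod 17): 4^{1}≡4, 4^{2}≡16, 4^{4}≡1, 4^{8}≡1. Then 4^{13} = 4^{8+4+1} ≡ 1 × 1 × 4 ≡ 4 (mod 17)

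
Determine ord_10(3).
Powers of 3 mod 10: 3^1≡3, 3^2≡9, 3^3≡7, 3^4≡1. Order = 4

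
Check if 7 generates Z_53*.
7^{26} ≡ 1 mod 53 and 26 < 52, so ord_53(7) = 26 ≠ 52 and 7 is not a primitive root.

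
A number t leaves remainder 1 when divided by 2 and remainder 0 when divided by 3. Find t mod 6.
M = 2 × 3 = 6. M₁ = 3, y₁ ≡ 1 mod 2. M₂ = 2, y₂ ≡ 2 mod 3. t = 1×3×1 + 0×2×2 ≡ 3 mod 6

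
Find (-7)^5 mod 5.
Using Fermat: (-7)^{4} ≡ 1 mod 5. 5 ≡ 1 mod 4. So (-7)^{5} ≡ (-7)^{1} ≡ 3 mod 5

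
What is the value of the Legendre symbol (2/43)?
(2/43) = 2^{21} mod 43 = -1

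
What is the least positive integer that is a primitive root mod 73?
g = 5. For each prime q|72: 5^{36}≡72, 5^{24}≡8, none ≡ 1, so ord_73(5) = 72 and 5 is a primitive root.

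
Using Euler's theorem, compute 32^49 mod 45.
By Euler: 32^{24} ≡ 1 mod 45 since gcd(32, 45) = 1. 49 = 2×24 + 1. So 32^{49} ≡ 32^{1} ≡ 32 mod 45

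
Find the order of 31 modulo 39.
Powers of 31 mod 39: 31^1≡31, 31^2≡25, 31^3≡34, 31^4≡1. Order = 4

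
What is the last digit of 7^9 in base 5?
Using Fermat: 7^{4} ≡ 1 (mod 5). 9 ≡ 1 (mod 4). So 7^{9} ≡ 7^{1} ≡ 2 (mod 5)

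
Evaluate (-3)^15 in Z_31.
By repeated squaring mod 31: (-3)^{1}≡28, (-3)^{2}≡9, (-3)^{4}≡19, (-3)^{8}≡20. Then (-3)^{15} = (-3)^{8+4+2+1} ≡ 20 × 19 × 9 × 28 ≡ 1 mod 31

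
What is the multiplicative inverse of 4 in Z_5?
Since 5 is prime, by Fermat 4^(-1) ≡ 4^{3} ≡ 4 (mod 5). Verify: 4 × 4 = 16 ≡ 1 (mod 5)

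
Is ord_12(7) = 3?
Powers of 7 mod 12: 7^1≡7, 7^2≡1. Already 7^2≡1, so the order is 2 < 3. No, the actual order is 2.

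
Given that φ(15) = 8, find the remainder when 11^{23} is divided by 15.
By Euler: 11^{8} ≡ 1 mod 15 since gcd(11, 15) = 1. 23 = 2×8 + 7. So 11^{23} ≡ 11^{7} ≡ 11 mod 15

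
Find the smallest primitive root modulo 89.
g = 3. Powers: [3, 9, 27, 81, 65, 17, 51, 64, ...] generates all 88 non-zero residues.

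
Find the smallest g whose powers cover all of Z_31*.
g = 3. For each prime q|30: 3^{15}≡30, 3^{10}≡25, 3^{6}≡16, none ≡ 1, so ord_31(3) = 30 and 3 is a primitive root.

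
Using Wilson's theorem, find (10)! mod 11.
By Wilson's theorem, (10)! ≡ -1 ≡ 10 mod 11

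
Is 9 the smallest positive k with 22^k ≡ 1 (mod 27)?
Powers of 22 mod 27: 22^1≡22, 22^2≡25, 22^3≡10, 22^4≡4, 22^5≡7, 22^6≡19, 22^7≡13, 22^8≡16, 22^9≡1. First k with 22^k≡1 is k=9. Yes, ord_27(22) = 9.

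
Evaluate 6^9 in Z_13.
By repeated squaring mod 13: 6^{1}≡6, 6^{2}≡10, 6^{4}≡9, 6^{8}≡3. Then 6^{9} = 6^{8+1} ≡ 3 × 6 ≡ 5 mod 13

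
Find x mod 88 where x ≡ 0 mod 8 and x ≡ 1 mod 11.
M = 8 × 11 = 88. M₁ = 11, y₁ ≡ 3 mod 8. M₂ = 8, y₂ ≡ 7 mod 11. x = 0×11×3 + 1×8×7 ≡ 56 mod 88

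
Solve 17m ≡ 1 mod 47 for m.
Since 47 is prime, by Fermat 17^(-1) ≡ 17^{45} ≡ 36 mod 47. Verify: 17 × 36 = 612 ≡ 1 mod 47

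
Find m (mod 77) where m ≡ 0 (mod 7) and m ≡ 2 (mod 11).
M = 7 × 11 = 77. M₁ = 11, y₁ ≡ 2 (mod 7). M₂ = 7, y₂ ≡ 8 (mod 11). m = 0×11×2 + 2×7×8 ≡ 35 (mod 77)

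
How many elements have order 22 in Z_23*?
A prime p has φ(p-1) primitive roots; here φ(22) = 10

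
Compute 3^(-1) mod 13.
Since 13 is prime, by Fermat 3^(-1) ≡ 3^{11} ≡ 9 mod 13. Verify: 3 × 9 = 27 ≡ 1 mod 13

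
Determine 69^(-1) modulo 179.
Since 179 is prime, by Fermat 69^(-1) ≡ 69^{177} ≡ 96 (mod 179). Verify: 69 × 96 = 6624 ≡ 1 (mod 179)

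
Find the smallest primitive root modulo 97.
g = 5. For each prime q|96: 5^{48}≡96, 5^{32}≡35, none ≡ 1, so ord_97(5) = 96 and 5 is a primitive root.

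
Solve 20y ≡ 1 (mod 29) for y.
Since 29 is prime, by Fermat 20^(-1) ≡ 20^{27} ≡ 16 (mod 29). Verify: 20 × 16 = 320 ≡ 1 (mod 29)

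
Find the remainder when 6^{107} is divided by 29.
By Fermat: 6^{28} ≡ 1 (mod 29). 107 = 3×28 + 23. So 6^{107} ≡ 6^{23} ≡ 22 (mod 29)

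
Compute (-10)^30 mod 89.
By repeated squaring mod 89: (-10)^{1}≡79, (-10)^{2}≡11, (-10)^{4}≡32, (-10)^{8}≡45, (-10)^{16}≡67. Then (-10)^{30} = (-10)^{16+8+4+2} ≡ 67 × 45 × 32 × 11 ≡ 44 mod 89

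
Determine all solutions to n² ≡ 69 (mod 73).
The square roots of 69 mod 73 are 19 and 54. Verify: 19² = 361 ≡ 69 (mod 73)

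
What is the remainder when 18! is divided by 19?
By Wilson's theorem, (18)! ≡ -1 ≡ 18 (mod 19)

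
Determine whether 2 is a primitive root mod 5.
ord_5(2) divides 4. For each prime q|4: 2^{2}≡4, none ≡ 1. So 2 has order 4 and is a primitive root mod 5.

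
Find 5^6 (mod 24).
By repeated squaring (mod 24): 5^{1}≡5, 5^{2}≡1, 5^{4}≡1. Then 5^{6} = 5^{4+2} ≡ 1 × 1 ≡ 1 (mod 24)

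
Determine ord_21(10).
Powers of 10 mod 21: 10^1≡10, 10^2≡16, 10^3≡13, 10^4≡4, 10^5≡19, 10^6≡1. Order = 6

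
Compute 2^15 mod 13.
Using Fermat: 2^{12} ≡ 1 mod 13. 15 ≡ 3 mod 12. So 2^{15} ≡ 2^{3} ≡ 8 mod 13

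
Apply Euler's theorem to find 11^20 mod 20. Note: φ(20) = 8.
By Euler: 11^{8} ≡ 1 mod 20 since gcd(11, 20) = 1. 20 = 2×8 + 4. So 11^{20} ≡ 11^{4} ≡ 1 mod 20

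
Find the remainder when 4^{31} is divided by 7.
By Fermat: 4^{6} ≡ 1 (mod 7). 31 = 5×6 + 1. So 4^{31} ≡ 4^{1} ≡ 4 (mod 7)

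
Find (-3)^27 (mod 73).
By repeated squaring (mod 73): (-3)^{1}≡70, (-3)^{2}≡9, (-3)^{4}≡8, (-3)^{8}≡64, (-3)^{16}≡8. Then (-3)^{27} = (-3)^{16+8+2+1} ≡ 8 × 64 × 9 × 70 ≡ 46 (mod 73)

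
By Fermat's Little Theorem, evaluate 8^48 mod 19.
By Fermat: 8^{18} ≡ 1 mod 19. 48 = 2×18 + 12. So 8^{48} ≡ 8^{12} ≡ 1 mod 19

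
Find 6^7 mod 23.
By repeated squaring mod 23: 6^{1}≡6, 6^{2}≡13, 6^{4}≡8. Then 6^{7} = 6^{4+2+1} ≡ 8 × 13 × 6 ≡ 3 mod 23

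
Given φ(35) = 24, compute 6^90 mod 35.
By Euler: 6^{24} ≡ 1 (mod 35) since gcd(6, 35) = 1. 90 = 3×24 + 18. So 6^{90} ≡ 6^{18} ≡ 1 (mod 35)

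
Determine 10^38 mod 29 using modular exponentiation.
Using Fermat: 10^{28} ≡ 1 (mod 29). 38 ≡ 10 (mod 28). So 10^{38} ≡ 10^{10} ≡ 6 (mod 29)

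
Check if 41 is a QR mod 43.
By Euler's criterion: 41^{21} ≡ 1 mod 43. Since this equals 1, 41 is a QR.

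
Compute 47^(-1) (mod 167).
Since 167 is prime, by Fermat 47^(-1) ≡ 47^{165} ≡ 32 (mod 167). Verify: 47 × 32 = 1504 ≡ 1 (mod 167)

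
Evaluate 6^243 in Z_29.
Using Fermat: 6^{28} ≡ 1 mod 29. 243 ≡ 19 mod 28. So 6^{243} ≡ 6^{19} ≡ 4 mod 29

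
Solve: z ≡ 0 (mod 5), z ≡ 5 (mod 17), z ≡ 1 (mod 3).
M = 5 × 17 × 3 = 255. M₁ = 51, y₁ ≡ 1 (mod 5). M₂ = 15, y₂ ≡ 8 (mod 17). M₃ = 85, y₃ ≡ 1 (mod 3). z = 0×51×1 + 5×15×8 + 1×85×1 ≡ 175 (mod 255)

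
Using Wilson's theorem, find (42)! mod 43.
By Wilson's theorem, (42)! ≡ -1 ≡ 42 mod 43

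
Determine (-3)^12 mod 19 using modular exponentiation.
By repeated squaring (mod 19): (-3)^{1}≡16, (-3)^{2}≡9, (-3)^{4}≡5, (-3)^{8}≡6. Then (-3)^{12} = (-3)^{8+4} ≡ 6 × 5 ≡ 11 (mod 19)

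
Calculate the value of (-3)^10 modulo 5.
Using Fermat: (-3)^{4} ≡ 1 (mod 5). 10 ≡ 2 (mod 4). So (-3)^{10} ≡ (-3)^{2} ≡ 4 (mod 5)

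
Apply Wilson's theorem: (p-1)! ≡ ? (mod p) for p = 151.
By Wilson's theorem, (150)! ≡ -1 ≡ 150 mod 151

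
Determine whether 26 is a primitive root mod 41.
ord_41(26) divides 40. For each prime q|40: 26^{20}≡40, 26^{8}≡18, none ≡ 1. So 26 has order 40 and is a primitive root mod 41.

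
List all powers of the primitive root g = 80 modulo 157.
80^1, 80^2, ..., 80^{156} mod 157: [80, 120, 23, 113, 91, 58, 87, 52, 78, 117, 97, 67, 22, 33, 128, 35, 131, 118, 20, 30, 45, 146, 62, 93, 61, 13, 98, 147, 142, 56, 84, 126, 32, 48, 72, 108, 5, 86, 129, 115, 94, 141, 133, 121, 103, 76, 114, 14, 21, 110, 8, 12, 18, 27, 119, 100, 150, 68, 102, 153, 151, 148, 65, 19, 107, 82, 123, 106, 2, 3, 83, 46, 69, 25, 116, 17, 104, 156, 77, 37, 134, 44, 66, 99, 70, 105, 79, 40, 60, 90, 135, 124, 29, 122, 26, 39, 137, 127, 112, 11, 95, 64, 96, 144, 59, 10, 15, 101, 73, 31, 125, 109, 85, 49, 152, 71, 28, 42, 63, 16, 24, 36, 54, 81, 43, 143, 136, 47, 149, 145, 139, 130, 38, 57, 7, 89, 55, 4, 6, 9, 92, 138, 50, 75, 34, 51, 155, 154, 74, 111, 88, 132, 41, 140, 53, 1]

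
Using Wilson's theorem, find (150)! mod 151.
By Wilson's theorem, (150)! ≡ -1 ≡ 150 (mod 151)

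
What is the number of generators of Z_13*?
Number of primitive roots mod 13 = φ(p-1) = φ(12) = 4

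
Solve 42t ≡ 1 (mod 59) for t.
Since 59 is prime, by Fermat 42^(-1) ≡ 42^{57} ≡ 52 (mod 59). Verify: 42 × 52 = 2184 ≡ 1 (mod 59)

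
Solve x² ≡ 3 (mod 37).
The square roots of 3 mod 37 are 22 and 15. Verify: 22² = 484 ≡ 3 (mod 37)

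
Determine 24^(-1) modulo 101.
Since 101 is prime, by Fermat 24^(-1) ≡ 24^{99} ≡ 80 mod 101. Verify: 24 × 80 = 1920 ≡ 1 mod 101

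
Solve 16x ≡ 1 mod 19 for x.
Since 19 is prime, by Fermat 16^(-1) ≡ 16^{17} ≡ 6 mod 19. Verify: 16 × 6 = 96 ≡ 1 mod 19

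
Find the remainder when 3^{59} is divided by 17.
By Fermat: 3^{16} ≡ 1 mod 17. 59 = 3×16 + 11. So 3^{59} ≡ 3^{11} ≡ 7 mod 17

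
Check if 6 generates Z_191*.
6^{19} ≡ 1 (mod 191) and 19 < 190, so ord_191(6) = 19 ≠ 190 and 6 is not a primitive root.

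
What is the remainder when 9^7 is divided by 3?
By repeated squaring (mod 3): 9^{1}≡0, 9^{2}≡0, 9^{4}≡0. Then 9^{7} = 9^{4+2+1} ≡ 0 × 0 × 0 ≡ 0 (mod 3)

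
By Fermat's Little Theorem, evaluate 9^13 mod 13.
By Fermat: 9^{12} ≡ 1 mod 13. So 9^{13} = 9^{12} · 9^{1} ≡ 9^{1} ≡ 9 mod 13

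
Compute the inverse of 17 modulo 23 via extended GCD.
Extended GCD: 17(-4) + 23(3) = 1. So 17^(-1) ≡ -4 ≡ 19 (mod 23). Verify: 17 × 19 = 323 ≡ 1 (mod 23)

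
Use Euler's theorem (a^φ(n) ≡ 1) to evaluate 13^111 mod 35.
By Euler: 13^{24} ≡ 1 mod 35 since gcd(13, 35) = 1. 111 = 4×24 + 15. So 13^{111} ≡ 13^{15} ≡ 27 mod 35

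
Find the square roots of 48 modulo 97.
The square roots of 48 mod 97 are 57 and 40. Verify: 57² = 3249 ≡ 48 (mod 97)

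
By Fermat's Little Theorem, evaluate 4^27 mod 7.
By Fermat: 4^{6} ≡ 1 mod 7. 27 = 4×6 + 3. So 4^{27} ≡ 4^{3} ≡ 1 mod 7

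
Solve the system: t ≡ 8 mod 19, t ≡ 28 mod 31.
M = 19 × 31 = 589. M₁ = 31, y₁ ≡ 8 mod 19. M₂ = 19, y₂ ≡ 18 mod 31. t = 8×31×8 + 28×19×18 ≡ 369 mod 589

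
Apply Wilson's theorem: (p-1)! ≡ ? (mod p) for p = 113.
By Wilson's theorem, (112)! ≡ -1 ≡ 112 (mod 113)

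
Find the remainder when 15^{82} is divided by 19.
By Fermat: 15^{18} ≡ 1 mod 19. 82 = 4×18 + 10. So 15^{82} ≡ 15^{10} ≡ 4 mod 19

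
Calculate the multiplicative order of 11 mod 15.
Powers of 11 mod 15: 11^1≡11, 11^2≡1. ord_15(11) = 2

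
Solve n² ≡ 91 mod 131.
The square roots of 91 mod 131 are 109 and 22. Verify: 109² = 11881 ≡ 91 mod 131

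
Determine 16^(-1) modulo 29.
Since 29 is prime, by Fermat 16^(-1) ≡ 16^{27} ≡ 20 mod 29. Verify: 16 × 20 = 320 ≡ 1 mod 29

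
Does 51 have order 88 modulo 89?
ord_89(51) divides 88. For each prime q|88: 51^{44}≡88, 51^{8}≡67, none ≡ 1. So 51 has order 88 and is a primitive root mod 89.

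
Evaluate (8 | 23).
(8/23) = 8^{11} mod 23 = 1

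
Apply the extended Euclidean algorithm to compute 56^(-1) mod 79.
Extended GCD: 56(24) + 79(-17) = 1. So 56^(-1) ≡ 24 (mod 79). Verify: 56 × 24 = 1344 ≡ 1 (mod 79)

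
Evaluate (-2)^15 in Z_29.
By repeated squaring (mod 29): (-2)^{1}≡27, (-2)^{2}≡4, (-2)^{4}≡16, (-2)^{8}≡24. Then (-2)^{15} = (-2)^{8+4+2+1} ≡ 24 × 16 × 4 × 27 ≡ 2 (mod 29)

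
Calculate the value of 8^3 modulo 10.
8^{3} = 512 ≡ 2 mod 10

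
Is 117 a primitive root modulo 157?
117^{78} ≡ 1 (mod 157) and 78 < 156, so ord_157(117) = 78 ≠ 156 and 117 is not a primitive root.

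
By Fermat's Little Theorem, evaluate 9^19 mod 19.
By Fermat: 9^{18} ≡ 1 (mod 19). So 9^{19} = 9^{18} · 9^{1} ≡ 9^{1} ≡ 9 (mod 19)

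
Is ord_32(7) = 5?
Powers of 7 mod 32: 7^1≡7, 7^2≡17, 7^3≡23, 7^4≡1. Already 7^4≡1, so the order is 4 < 5. No, the actual order is 4.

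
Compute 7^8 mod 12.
By repeated squaring mod 12: 7^{1}≡7, 7^{2}≡1, 7^{4}≡1, 7^{8}≡1. So 7^{8} ≡ 1 mod 12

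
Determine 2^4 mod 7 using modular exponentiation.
2^{4} = 16 ≡ 2 (mod 7)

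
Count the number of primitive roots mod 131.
Number of primitive roots mod 131 = φ(p-1) = φ(130) = 48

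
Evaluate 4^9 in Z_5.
Using Fermat: 4^{4} ≡ 1 (mod 5). 9 ≡ 1 (mod 4). So 4^{9} ≡ 4^{1} ≡ 4 (mod 5)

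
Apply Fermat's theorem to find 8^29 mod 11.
By Fermat: 8^{10} ≡ 1 mod 11. 29 = 2×10 + 9. So 8^{29} ≡ 8^{9} ≡ 7 mod 11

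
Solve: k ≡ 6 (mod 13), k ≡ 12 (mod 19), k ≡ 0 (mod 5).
M = 13 × 19 × 5 = 1235. M₁ = 95, y₁ ≡ 10 (mod 13). M₂ = 65, y₂ ≡ 12 (mod 19). M₃ = 247, y₃ ≡ 3 (mod 5). k = 6×95×10 + 12×65×12 + 0×247×3 ≡ 240 (mod 1235)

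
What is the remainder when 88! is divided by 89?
By Wilson's theorem, (88)! ≡ -1 ≡ 88 mod 89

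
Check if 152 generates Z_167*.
152^{83} ≡ 1 mod 167 and 83 < 166, so ord_167(152) = 83 ≠ 166 and 152 is not a primitive root.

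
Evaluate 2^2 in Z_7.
2^{2} = 4 ≡ 4 mod 7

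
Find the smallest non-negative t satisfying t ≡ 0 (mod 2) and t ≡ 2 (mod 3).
M = 2 × 3 = 6. M₁ = 3, y₁ ≡ 1 (mod 2). M₂ = 2, y₂ ≡ 2 (mod 3). t = 0×3×1 + 2×2×2 ≡ 2 (mod 6)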